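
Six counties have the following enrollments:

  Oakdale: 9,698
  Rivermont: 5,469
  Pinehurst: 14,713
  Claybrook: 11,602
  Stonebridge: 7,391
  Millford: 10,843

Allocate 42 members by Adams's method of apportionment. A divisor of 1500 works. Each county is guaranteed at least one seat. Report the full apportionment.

With modified divisor 1500: modified quotas Oakdale 6.465, Rivermont 3.646, Pinehurst 9.809, Claybrook 7.735, Stonebridge 4.927, Millford 7.229.
Rounding up: Oakdale 7, Rivermont 4, Pinehurst 10, Claybrook 8, Stonebridge 5, Millford 8 (total 42).

Oakdale: 7, Rivermont: 4, Pinehurst: 10, Claybrook: 8, Stonebridge: 5, Millford: 8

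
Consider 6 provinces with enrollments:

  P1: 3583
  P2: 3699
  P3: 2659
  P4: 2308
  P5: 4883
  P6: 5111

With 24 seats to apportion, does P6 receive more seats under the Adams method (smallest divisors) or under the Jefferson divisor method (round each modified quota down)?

Adams: P1 4, P2 4, P3 3, P4 3, P5 5, P6 5.
Jefferson: P1 4, P2 4, P3 3, P4 2, P5 5, P6 6.
P6 gets 5 under Adams and 6 under Jefferson.

Jefferson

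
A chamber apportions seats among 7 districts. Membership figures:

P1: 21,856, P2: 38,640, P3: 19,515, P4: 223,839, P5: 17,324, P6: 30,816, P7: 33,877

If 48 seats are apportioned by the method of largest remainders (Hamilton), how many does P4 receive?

Total 385867; standard divisor 385867/48 ≈ 8038.896.
Standard quotas: P1 2.7188, P2 4.8066, P3 2.4276, P4 27.8445, P5 2.1550, P6 3.8334, P7 4.2141.
Lower quotas: P1 2, P2 4, P3 2, P4 27, P5 2, P6 3, P7 4 (sum 44, leaving 4 seats).
Remainders in descending order: P4 0.8445, P6 0.8334, P2 0.8066, P1 0.7188, P3 0.4276, P7 0.2141, P5 0.1550.
Largest remainders: P4, P6, P2, P1 receive the extra seats.
P4 receives 28.

28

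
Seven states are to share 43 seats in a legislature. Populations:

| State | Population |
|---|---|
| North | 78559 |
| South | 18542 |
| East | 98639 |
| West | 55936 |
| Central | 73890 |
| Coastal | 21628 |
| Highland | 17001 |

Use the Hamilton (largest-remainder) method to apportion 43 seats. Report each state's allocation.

North 9, South 2, East 12, West 7, Central 9, Coastal 2, Highland 2

Total 364195; standard divisor 364195/43 ≈ 8469.651.
Standard quotas: North 9.2754, South 2.1892, East 11.6462, West 6.6043, Central 8.7241, Coastal 2.5536, Highland 2.0073.
Lower quotas: North 9, South 2, East 11, West 6, Central 8, Coastal 2, Highland 2 (sum 40, leaving 3 seats).
Remainders in descending order: Central 0.7241, East 0.6462, West 0.6043, Coastal 0.5536, North 0.2754, South 0.1892, Highland 0.0073.
Largest remainders: Central, East, West receive the extra seats.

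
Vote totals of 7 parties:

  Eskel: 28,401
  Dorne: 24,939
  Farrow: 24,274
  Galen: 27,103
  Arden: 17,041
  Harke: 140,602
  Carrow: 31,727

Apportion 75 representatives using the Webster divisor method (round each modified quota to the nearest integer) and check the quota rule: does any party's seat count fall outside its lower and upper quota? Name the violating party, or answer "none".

Standard quotas: Eskel 7.243, Dorne 6.360, Farrow 6.191, Galen 6.912, Arden 4.346, Harke 35.857, Carrow 8.091.
Webster allocation: Eskel 7, Dorne 6, Farrow 6, Galen 7, Arden 4, Harke 37, Carrow 8.
Harke has quota 35.857 (lower 35, upper 36) but receives 37 — outside the quota interval.

Harke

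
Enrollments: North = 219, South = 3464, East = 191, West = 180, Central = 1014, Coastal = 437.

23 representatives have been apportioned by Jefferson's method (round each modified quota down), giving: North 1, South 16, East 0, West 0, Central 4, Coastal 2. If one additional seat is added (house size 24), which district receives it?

Priority for the next seat is population ÷ (current seats + 1).
Priorities: North 109.500, South 203.765, East 191.000, West 180.000, Central 202.800, Coastal 145.667.
Highest priority: South.

South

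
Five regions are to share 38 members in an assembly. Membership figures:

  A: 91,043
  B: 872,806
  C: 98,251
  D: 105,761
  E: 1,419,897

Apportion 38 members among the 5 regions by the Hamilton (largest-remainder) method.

Standard divisor: 2587758 ÷ 38 ≈ 68098.895.
Standard quotas: A 1.3369, B 12.8167, C 1.4428, D 1.5531, E 20.8505.
Lower quotas: A 1, B 12, C 1, D 1, E 20 (sum 35, leaving 3 seats).
Remainders in descending order: E 0.8505, B 0.8167, D 0.5531, C 0.4428, A 0.3369.
The surplus seats go to E, B, D.

A 1, B 13, C 1, D 2, E 21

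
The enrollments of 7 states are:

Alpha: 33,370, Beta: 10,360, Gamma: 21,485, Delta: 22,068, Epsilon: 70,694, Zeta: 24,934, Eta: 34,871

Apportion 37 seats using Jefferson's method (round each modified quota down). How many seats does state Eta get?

Standard divisor 217782/37 ≈ 5886; standard quotas: Alpha 5.669, Beta 1.760, Gamma 3.650, Delta 3.749, Epsilon 12.011, Zeta 4.236, Eta 5.924.
Rounding down gives 5, 1, 3, 3, 12, 4, 5 = 33 seats, so the divisor must be adjusted.
With modified divisor 5400: modified quotas Alpha 6.180, Beta 1.919, Gamma 3.979, Delta 4.087, Epsilon 13.091, Zeta 4.617, Eta 6.458.
Rounding down: Alpha 6, Beta 1, Gamma 3, Delta 4, Epsilon 13, Zeta 4, Eta 6 (total 37).
Eta receives 6.

6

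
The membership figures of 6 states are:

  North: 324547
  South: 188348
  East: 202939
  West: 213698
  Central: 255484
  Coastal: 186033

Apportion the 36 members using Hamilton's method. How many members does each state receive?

North 8; South 5; East 5; West 6; Central 7; Coastal 5

Standard divisor: 1371049 ÷ 36 ≈ 38084.694.
Standard quotas: North 8.5217, South 4.9455, East 5.3286, West 5.6111, Central 6.7083, Coastal 4.8847.
Lower quotas: North 8, South 4, East 5, West 5, Central 6, Coastal 4 (sum 32, leaving 4 seats).
Remainders in descending order: South 0.9455, Coastal 0.8847, Central 0.7083, West 0.6111, North 0.5217, East 0.3286.
Largest remainders: South, Coastal, Central, West receive the extra seats.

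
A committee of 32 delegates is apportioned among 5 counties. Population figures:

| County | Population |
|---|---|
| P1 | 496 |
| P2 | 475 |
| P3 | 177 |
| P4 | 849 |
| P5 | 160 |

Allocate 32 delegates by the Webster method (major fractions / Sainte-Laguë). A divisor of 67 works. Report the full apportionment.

With modified divisor 67: modified quotas P1 7.403, P2 7.090, P3 2.642, P4 12.672, P5 2.388.
Rounding to the nearest integer: P1 7, P2 7, P3 3, P4 13, P5 2 (total 32).

P1 7; P2 7; P3 3; P4 13; P5 2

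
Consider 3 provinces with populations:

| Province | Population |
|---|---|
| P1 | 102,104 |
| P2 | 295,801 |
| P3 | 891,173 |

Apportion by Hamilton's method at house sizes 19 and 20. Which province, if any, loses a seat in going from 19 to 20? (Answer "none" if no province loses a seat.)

P1

At 19 seats: P1 2, P2 4, P3 13.
At 20 seats: P1 1, P2 5, P3 14.
P1 drops from 2 to 1.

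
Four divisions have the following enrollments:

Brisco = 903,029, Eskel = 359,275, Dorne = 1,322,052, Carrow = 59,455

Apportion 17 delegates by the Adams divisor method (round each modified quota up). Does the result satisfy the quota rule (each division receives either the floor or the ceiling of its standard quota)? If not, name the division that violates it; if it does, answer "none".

none

Standard quotas: Brisco 5.807, Eskel 2.310, Dorne 8.501, Carrow 0.382.
Adams allocation: Brisco 6, Eskel 2, Dorne 8, Carrow 1.
Every allocation lies between the lower and upper quota.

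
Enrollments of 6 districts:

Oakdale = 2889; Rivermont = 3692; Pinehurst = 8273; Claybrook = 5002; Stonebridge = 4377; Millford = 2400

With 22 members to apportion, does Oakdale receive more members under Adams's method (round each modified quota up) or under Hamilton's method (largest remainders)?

Adams: Oakdale 3, Rivermont 3, Pinehurst 6, Claybrook 4, Stonebridge 4, Millford 2.
Hamilton: Oakdale 2, Rivermont 3, Pinehurst 7, Claybrook 4, Stonebridge 4, Millford 2.
Oakdale gets 3 under Adams and 2 under Hamilton.

Adams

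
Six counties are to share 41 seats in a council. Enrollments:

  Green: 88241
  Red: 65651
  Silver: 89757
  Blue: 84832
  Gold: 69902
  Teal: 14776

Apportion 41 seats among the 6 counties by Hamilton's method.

The standard divisor is 413159/41 ≈ 10077.049.
Standard quotas: Green 8.7566, Red 6.5149, Silver 8.9071, Blue 8.4183, Gold 6.9368, Teal 1.4663.
Lower quotas: Green 8, Red 6, Silver 8, Blue 8, Gold 6, Teal 1 (sum 37, leaving 4 seats).
Remainders in descending order: Gold 0.9368, Silver 0.9071, Green 0.7566, Red 0.5149, Teal 0.4663, Blue 0.4183.
The surplus seats go to Gold, Silver, Green, Red.

Green 9, Red 7, Silver 9, Blue 8, Gold 7, Teal 1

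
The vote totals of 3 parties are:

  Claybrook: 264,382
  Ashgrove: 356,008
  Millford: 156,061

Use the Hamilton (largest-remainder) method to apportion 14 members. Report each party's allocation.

The standard divisor is 776451/14 ≈ 55460.786.
Standard quotas: Claybrook 4.7670, Ashgrove 6.4191, Millford 2.8139.
Lower quotas: Claybrook 4, Ashgrove 6, Millford 2 (sum 12, leaving 2 seats).
Remainders in descending order: Millford 0.8139, Claybrook 0.7670, Ashgrove 0.4191.
Largest remainders: Millford, Claybrook receive the extra seats.

Claybrook 5, Ashgrove 6, Millford 3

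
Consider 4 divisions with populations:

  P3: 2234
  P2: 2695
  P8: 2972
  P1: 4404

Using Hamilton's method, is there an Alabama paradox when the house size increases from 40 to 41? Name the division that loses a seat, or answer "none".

none

At 40 seats: P3 7, P2 9, P8 10, P1 14.
At 41 seats: P3 7, P2 9, P8 10, P1 15.
No division's allocation decreased.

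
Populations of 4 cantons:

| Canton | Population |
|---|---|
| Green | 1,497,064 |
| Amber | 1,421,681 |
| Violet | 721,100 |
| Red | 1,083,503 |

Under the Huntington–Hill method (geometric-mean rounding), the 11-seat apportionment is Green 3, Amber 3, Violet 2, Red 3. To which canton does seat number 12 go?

Priority for the next seat is population ÷ (√(s·(s+1))).
Priorities: Green 432165.152, Amber 410403.954, Violet 294387.842, Red 312780.374.
Highest priority: Green.

Green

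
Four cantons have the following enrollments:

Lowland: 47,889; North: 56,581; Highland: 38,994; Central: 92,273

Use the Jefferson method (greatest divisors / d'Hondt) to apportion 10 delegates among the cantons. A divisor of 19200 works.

With modified divisor 19200: modified quotas Lowland 2.494, North 2.947, Highland 2.031, Central 4.806.
Rounding down: Lowland 2, North 2, Highland 2, Central 4 (total 10).

Lowland 2; North 2; Highland 2; Central 4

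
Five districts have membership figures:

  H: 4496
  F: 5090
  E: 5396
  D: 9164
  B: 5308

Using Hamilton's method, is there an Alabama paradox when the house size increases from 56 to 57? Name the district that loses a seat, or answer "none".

none

At 56 seats: H 9, F 10, E 10, D 17, B 10.
At 57 seats: H 9, F 10, E 10, D 18, B 10.
No district's allocation decreased.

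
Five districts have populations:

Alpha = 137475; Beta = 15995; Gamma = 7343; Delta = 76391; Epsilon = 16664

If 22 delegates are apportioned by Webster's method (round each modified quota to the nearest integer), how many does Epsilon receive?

Standard divisor 253868/22 ≈ 11539.455; standard quotas: Alpha 11.913, Beta 1.386, Gamma 0.636, Delta 6.620, Epsilon 1.444.
Rounding to the nearest integer gives Alpha 12, Beta 1, Gamma 1, Delta 7, Epsilon 1 — total 22, matching the house size, so no adjustment is needed.
Epsilon receives 1.

1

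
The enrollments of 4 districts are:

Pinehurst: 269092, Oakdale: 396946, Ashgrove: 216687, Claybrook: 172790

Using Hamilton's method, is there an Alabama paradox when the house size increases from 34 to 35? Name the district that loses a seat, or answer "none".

none

At 34 seats: Pinehurst 9, Oakdale 13, Ashgrove 7, Claybrook 5.
At 35 seats: Pinehurst 9, Oakdale 13, Ashgrove 7, Claybrook 6.
No district's allocation decreased.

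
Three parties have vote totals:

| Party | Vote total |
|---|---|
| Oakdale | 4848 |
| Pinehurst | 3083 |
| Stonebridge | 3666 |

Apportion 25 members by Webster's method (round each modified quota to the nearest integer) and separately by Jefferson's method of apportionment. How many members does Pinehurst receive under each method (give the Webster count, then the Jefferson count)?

Webster: Oakdale 10, Pinehurst 7, Stonebridge 8.
Jefferson: Oakdale 11, Pinehurst 6, Stonebridge 8.
Pinehurst gets 7 under Webster and 6 under Jefferson.

7 and 6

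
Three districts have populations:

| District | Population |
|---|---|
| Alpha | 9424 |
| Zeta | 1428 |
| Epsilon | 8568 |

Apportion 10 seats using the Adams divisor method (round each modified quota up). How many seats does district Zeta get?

1

Standard divisor 19420/10 ≈ 1942; standard quotas: Alpha 4.853, Zeta 0.735, Epsilon 4.412.
Rounding up gives 5, 1, 5 = 11 seats, so the divisor must be adjusted.
With modified divisor 2200: modified quotas Alpha 4.284, Zeta 0.649, Epsilon 3.895.
Rounding up: Alpha 5, Zeta 1, Epsilon 4 (total 10).
Zeta receives 1.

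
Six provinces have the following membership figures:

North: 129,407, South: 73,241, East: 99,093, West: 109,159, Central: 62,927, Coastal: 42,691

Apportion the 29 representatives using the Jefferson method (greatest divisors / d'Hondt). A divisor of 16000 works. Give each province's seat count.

With modified divisor 16000: modified quotas North 8.088, South 4.578, East 6.193, West 6.822, Central 3.933, Coastal 2.668.
Rounding down: North 8, South 4, East 6, West 6, Central 3, Coastal 2 (total 29).

North 8; South 4; East 6; West 6; Central 3; Coastal 2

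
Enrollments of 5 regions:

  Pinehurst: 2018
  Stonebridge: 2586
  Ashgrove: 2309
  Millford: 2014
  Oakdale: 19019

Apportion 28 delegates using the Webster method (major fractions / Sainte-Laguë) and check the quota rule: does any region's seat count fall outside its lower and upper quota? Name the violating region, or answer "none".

none

Standard quotas: Pinehurst 2.022, Stonebridge 2.591, Ashgrove 2.313, Millford 2.018, Oakdale 19.056.
Webster allocation: Pinehurst 2, Stonebridge 3, Ashgrove 2, Millford 2, Oakdale 19.
Every allocation lies between the lower and upper quota.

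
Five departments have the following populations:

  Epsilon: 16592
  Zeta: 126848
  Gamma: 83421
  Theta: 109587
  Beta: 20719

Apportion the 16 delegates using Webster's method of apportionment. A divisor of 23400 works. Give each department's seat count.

With modified divisor 23400: modified quotas Epsilon 0.709, Zeta 5.421, Gamma 3.565, Theta 4.683, Beta 0.885.
Rounding to the nearest integer: Epsilon 1, Zeta 5, Gamma 4, Theta 5, Beta 1 (total 16).

Epsilon 1; Zeta 5; Gamma 4; Theta 5; Beta 1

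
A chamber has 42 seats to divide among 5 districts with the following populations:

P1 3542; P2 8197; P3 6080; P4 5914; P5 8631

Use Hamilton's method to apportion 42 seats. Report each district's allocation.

Standard divisor: 32364 ÷ 42 ≈ 770.571.
Standard quotas: P1 4.5966, P2 10.6376, P3 7.8902, P4 7.6748, P5 11.2008.
Lower quotas: P1 4, P2 10, P3 7, P4 7, P5 11 (sum 39, leaving 3 seats).
Remainders in descending order: P3 0.8902, P4 0.6748, P2 0.6376, P1 0.5966, P5 0.2008.
Largest remainders: P3, P4, P2 receive the extra seats.

P1 4, P2 11, P3 8, P4 8, P5 11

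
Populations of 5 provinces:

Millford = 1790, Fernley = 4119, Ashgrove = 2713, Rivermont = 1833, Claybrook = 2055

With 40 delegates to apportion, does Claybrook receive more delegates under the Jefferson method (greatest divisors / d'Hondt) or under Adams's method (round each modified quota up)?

Adams

Jefferson: Millford 6, Fernley 13, Ashgrove 9, Rivermont 6, Claybrook 6.
Adams: Millford 6, Fernley 13, Ashgrove 8, Rivermont 6, Claybrook 7.
Claybrook gets 6 under Jefferson and 7 under Adams.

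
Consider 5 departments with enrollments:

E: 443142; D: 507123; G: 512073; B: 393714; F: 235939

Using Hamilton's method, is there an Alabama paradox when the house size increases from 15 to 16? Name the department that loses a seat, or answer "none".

none

At 15 seats: E 3, D 3, G 4, B 3, F 2.
At 16 seats: E 3, D 4, G 4, B 3, F 2.
No department's allocation decreased.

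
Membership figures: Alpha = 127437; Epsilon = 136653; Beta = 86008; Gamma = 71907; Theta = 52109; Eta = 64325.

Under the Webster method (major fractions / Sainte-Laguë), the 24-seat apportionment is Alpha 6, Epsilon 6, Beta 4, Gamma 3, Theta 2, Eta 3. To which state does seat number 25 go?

Priority for the next seat is population ÷ (current seats + 0.5).
Priorities: Alpha 19605.692, Epsilon 21023.538, Beta 19112.889, Gamma 20544.857, Theta 20843.600, Eta 18378.571.
Highest priority: Epsilon.

Epsilon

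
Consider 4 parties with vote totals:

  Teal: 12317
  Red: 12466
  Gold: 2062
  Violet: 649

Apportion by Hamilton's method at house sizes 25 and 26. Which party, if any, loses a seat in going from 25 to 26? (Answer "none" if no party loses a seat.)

At 25 seats: Teal 11, Red 11, Gold 2, Violet 1.
At 26 seats: Teal 12, Red 12, Gold 2, Violet 0.
Violet drops from 1 to 0.

Violet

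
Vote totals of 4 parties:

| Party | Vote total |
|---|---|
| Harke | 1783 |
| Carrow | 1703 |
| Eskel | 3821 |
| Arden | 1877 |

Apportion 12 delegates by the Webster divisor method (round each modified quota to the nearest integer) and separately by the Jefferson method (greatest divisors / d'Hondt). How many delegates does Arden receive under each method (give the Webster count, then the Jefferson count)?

3 and 2

Webster: Harke 2, Carrow 2, Eskel 5, Arden 3.
Jefferson: Harke 2, Carrow 2, Eskel 6, Arden 2.
Arden gets 3 under Webster and 2 under Jefferson.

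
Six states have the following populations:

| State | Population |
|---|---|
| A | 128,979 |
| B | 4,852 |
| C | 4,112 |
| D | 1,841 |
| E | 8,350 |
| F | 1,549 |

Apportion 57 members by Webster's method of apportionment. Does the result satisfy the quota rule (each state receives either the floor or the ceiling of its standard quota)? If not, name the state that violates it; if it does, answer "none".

A

Standard quotas: A 49.116, B 1.848, C 1.566, D 0.701, E 3.180, F 0.590.
Webster allocation: A 48, B 2, C 2, D 1, E 3, F 1.
A has quota 49.116 (lower 49, upper 50) but receives 48 — outside the quota interval.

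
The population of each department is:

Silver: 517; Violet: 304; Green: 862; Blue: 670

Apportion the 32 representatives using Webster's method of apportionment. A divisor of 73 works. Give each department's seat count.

With modified divisor 73: modified quotas Silver 7.082, Violet 4.164, Green 11.808, Blue 9.178.
Rounding to the nearest integer: Silver 7, Violet 4, Green 12, Blue 9 (total 32).

Silver: 7; Violet: 4; Green: 12; Blue: 9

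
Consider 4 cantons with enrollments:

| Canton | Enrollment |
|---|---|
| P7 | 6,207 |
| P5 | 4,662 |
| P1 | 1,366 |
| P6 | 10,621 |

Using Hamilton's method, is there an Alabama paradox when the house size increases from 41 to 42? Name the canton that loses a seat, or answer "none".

At 41 seats: P7 11, P5 8, P1 3, P6 19.
At 42 seats: P7 11, P5 9, P1 2, P6 20.
P1 drops from 3 to 2.

P1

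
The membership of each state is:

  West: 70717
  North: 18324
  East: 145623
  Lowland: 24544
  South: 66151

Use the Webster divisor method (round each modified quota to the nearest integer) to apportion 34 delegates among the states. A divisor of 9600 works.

West: 7; North: 2; East: 15; Lowland: 3; South: 7

With modified divisor 9600: modified quotas West 7.366, North 1.909, East 15.169, Lowland 2.557, South 6.891.
Rounding to the nearest integer: West 7, North 2, East 15, Lowland 3, South 7 (total 34).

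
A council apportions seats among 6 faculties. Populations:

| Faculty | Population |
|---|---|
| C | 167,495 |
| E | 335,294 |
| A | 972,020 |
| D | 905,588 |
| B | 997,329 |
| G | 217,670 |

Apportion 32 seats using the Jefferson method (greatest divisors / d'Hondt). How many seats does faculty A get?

Standard divisor 3595396/32 ≈ 112356.125; standard quotas: C 1.491, E 2.984, A 8.651, D 8.060, B 8.876, G 1.937.
Rounding down gives 1, 2, 8, 8, 8, 1 = 28 seats, so the divisor must be adjusted.
With modified divisor 104300: modified quotas C 1.606, E 3.215, A 9.319, D 8.683, B 9.562, G 2.087.
Rounding down: C 1, E 3, A 9, D 8, B 9, G 2 (total 32).
A receives 9.

9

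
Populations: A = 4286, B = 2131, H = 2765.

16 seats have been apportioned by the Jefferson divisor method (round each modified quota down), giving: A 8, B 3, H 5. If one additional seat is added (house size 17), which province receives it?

B

Priority for the next seat is population ÷ (current seats + 1).
Priorities: A 476.222, B 532.750, H 460.833.
Highest priority: B.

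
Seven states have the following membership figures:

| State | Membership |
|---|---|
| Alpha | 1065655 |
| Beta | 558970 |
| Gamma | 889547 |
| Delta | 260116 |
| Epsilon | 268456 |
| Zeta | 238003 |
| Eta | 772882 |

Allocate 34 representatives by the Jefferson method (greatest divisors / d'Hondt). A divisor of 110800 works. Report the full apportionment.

With modified divisor 110800: modified quotas Alpha 9.618, Beta 5.045, Gamma 8.028, Delta 2.348, Epsilon 2.423, Zeta 2.148, Eta 6.975.
Rounding down: Alpha 9, Beta 5, Gamma 8, Delta 2, Epsilon 2, Zeta 2, Eta 6 (total 34).

Alpha=9, Beta=5, Gamma=8, Delta=2, Epsilon=2, Zeta=2, Eta=6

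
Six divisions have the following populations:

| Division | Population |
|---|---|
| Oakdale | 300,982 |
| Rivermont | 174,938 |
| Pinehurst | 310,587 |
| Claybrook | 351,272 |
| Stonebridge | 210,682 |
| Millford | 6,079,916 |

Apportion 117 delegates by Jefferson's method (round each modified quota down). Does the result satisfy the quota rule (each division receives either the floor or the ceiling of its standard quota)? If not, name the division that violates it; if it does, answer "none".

Millford

Standard quotas: Oakdale 4.741, Rivermont 2.755, Pinehurst 4.892, Claybrook 5.533, Stonebridge 3.318, Millford 95.761.
Jefferson allocation: Oakdale 4, Rivermont 2, Pinehurst 5, Claybrook 5, Stonebridge 3, Millford 98.
Millford has quota 95.761 (lower 95, upper 96) but receives 98 — outside the quota interval.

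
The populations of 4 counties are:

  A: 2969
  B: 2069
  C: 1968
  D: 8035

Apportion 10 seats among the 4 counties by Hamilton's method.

Total 15041; standard divisor 15041/10 ≈ 1504.1.
Standard quotas: A 1.9739, B 1.3756, C 1.3084, D 5.3421.
Lower quotas: A 1, B 1, C 1, D 5 (sum 8, leaving 2 seats).
Remainders in descending order: A 0.9739, B 0.3756, D 0.3421, C 0.3084.
Largest remainders: A, B receive the extra seats.

A 2, B 2, C 1, D 5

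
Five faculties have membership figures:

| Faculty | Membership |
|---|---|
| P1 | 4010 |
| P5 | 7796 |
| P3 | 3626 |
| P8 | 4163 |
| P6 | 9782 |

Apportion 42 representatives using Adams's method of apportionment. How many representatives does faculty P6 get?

Standard divisor 29377/42 ≈ 699.452; standard quotas: P1 5.733, P5 11.146, P3 5.184, P8 5.952, P6 13.985.
Rounding up gives 6, 12, 6, 6, 14 = 44 seats, so the divisor must be adjusted.
With modified divisor 740: modified quotas P1 5.419, P5 10.535, P3 4.900, P8 5.626, P6 13.219.
Rounding up: P1 6, P5 11, P3 5, P8 6, P6 14 (total 42).
P6 receives 14.

14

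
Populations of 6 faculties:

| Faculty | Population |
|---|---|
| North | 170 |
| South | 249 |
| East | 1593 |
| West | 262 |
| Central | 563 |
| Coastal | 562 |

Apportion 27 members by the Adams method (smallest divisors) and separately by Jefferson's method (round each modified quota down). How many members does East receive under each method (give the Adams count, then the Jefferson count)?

Adams: North 2, South 2, East 12, West 2, Central 5, Coastal 4.
Jefferson: North 1, South 2, East 14, West 2, Central 4, Coastal 4.
East gets 12 under Adams and 14 under Jefferson.

12 and 14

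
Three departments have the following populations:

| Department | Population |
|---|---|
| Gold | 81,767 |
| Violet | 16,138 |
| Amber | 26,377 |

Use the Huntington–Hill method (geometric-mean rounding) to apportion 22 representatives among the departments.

Gold=14, Violet=3, Amber=5

With divisor 5770: modified quotas Gold 14.171, Violet 2.797, Amber 4.571.
Geometric-mean thresholds: Gold √(14·15)=14.491, Violet √(2·3)=2.449, Amber √(4·5)=4.472.
Each quota rounded against its threshold gives Gold 14, Violet 3, Amber 5 (total 22).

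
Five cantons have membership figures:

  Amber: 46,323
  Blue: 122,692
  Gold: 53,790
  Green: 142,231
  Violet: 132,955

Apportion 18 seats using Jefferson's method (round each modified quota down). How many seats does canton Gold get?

2

Standard divisor 497991/18 ≈ 27666.167; standard quotas: Amber 1.674, Blue 4.435, Gold 1.944, Green 5.141, Violet 4.806.
Rounding down gives 1, 4, 1, 5, 4 = 15 seats, so the divisor must be adjusted.
With modified divisor 24100: modified quotas Amber 1.922, Blue 5.091, Gold 2.232, Green 5.902, Violet 5.517.
Rounding down: Amber 1, Blue 5, Gold 2, Green 5, Violet 5 (total 18).
Gold receives 2.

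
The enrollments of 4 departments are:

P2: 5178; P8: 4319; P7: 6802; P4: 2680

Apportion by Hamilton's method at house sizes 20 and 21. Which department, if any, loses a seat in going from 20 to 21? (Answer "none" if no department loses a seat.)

none

At 20 seats: P2 5, P8 5, P7 7, P4 3.
At 21 seats: P2 6, P8 5, P7 7, P4 3.
No department's allocation decreased.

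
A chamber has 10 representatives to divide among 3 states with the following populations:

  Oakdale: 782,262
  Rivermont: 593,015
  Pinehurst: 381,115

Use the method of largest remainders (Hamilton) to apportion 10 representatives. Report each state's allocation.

The standard divisor is 1756392/10 ≈ 175639.2.
Standard quotas: Oakdale 4.4538, Rivermont 3.3763, Pinehurst 2.1699.
Lower quotas: Oakdale 4, Rivermont 3, Pinehurst 2 (sum 9, leaving 1 seat).
Remainders in descending order: Oakdale 0.4538, Rivermont 0.3763, Pinehurst 0.1699.
The surplus seat goes to Oakdale.

Oakdale 5; Rivermont 3; Pinehurst 2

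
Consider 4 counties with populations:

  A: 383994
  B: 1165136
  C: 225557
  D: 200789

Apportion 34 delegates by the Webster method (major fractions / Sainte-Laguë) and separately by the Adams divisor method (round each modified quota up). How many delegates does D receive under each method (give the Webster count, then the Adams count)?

Webster: A 7, B 20, C 4, D 3.
Adams: A 7, B 19, C 4, D 4.
D gets 3 under Webster and 4 under Adams.

3 and 4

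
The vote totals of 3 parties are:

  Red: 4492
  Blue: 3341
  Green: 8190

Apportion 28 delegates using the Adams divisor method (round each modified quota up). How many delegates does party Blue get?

Standard divisor 16023/28 ≈ 572.25; standard quotas: Red 7.850, Blue 5.838, Green 14.312.
Rounding up gives 8, 6, 15 = 29 seats, so the divisor must be adjusted.
With modified divisor 600: modified quotas Red 7.487, Blue 5.568, Green 13.650.
Rounding up: Red 8, Blue 6, Green 14 (total 28).
Blue receives 6.

6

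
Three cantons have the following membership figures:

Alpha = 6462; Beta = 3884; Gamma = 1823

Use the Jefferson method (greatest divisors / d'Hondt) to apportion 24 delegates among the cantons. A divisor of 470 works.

With modified divisor 470: modified quotas Alpha 13.749, Beta 8.264, Gamma 3.879.
Rounding down: Alpha 13, Beta 8, Gamma 3 (total 24).

Alpha 13; Beta 8; Gamma 3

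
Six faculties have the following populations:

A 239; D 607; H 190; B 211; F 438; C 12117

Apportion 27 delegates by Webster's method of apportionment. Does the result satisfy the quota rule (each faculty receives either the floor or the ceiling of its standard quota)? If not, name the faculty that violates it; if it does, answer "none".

Standard quotas: A 0.468, D 1.187, H 0.372, B 0.413, F 0.857, C 23.704.
Webster allocation: A 0, D 1, H 0, B 0, F 1, C 25.
C has quota 23.704 (lower 23, upper 24) but receives 25 — outside the quota interval.

C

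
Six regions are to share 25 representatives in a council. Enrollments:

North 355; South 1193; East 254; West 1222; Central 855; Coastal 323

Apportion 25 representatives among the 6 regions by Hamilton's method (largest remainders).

North 2, South 7, East 2, West 7, Central 5, Coastal 2

Total 4202; standard divisor 4202/25 ≈ 168.08.
Standard quotas: North 2.112, South 7.098, East 1.511, West 7.270, Central 5.087, Coastal 1.922.
Lower quotas: North 2, South 7, East 1, West 7, Central 5, Coastal 1 (sum 23, leaving 2 seats).
Remainders in descending order: Coastal 0.922, East 0.511, West 0.270, North 0.112, South 0.098, Central 0.087.
Largest remainders: Coastal, East receive the extra seats.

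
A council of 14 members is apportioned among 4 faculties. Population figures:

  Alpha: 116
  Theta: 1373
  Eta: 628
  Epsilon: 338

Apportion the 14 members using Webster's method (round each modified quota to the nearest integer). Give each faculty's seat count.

Standard divisor 2455/14 ≈ 175.357; standard quotas: Alpha 0.662, Theta 7.830, Eta 3.581, Epsilon 1.927.
Rounding to the nearest integer gives 1, 8, 4, 2 = 15 seats, so the divisor must be adjusted.
With modified divisor 181: modified quotas Alpha 0.641, Theta 7.586, Eta 3.470, Epsilon 1.867.
Rounding to the nearest integer: Alpha 1, Theta 8, Eta 3, Epsilon 2 (total 14).

Alpha 1, Theta 8, Eta 3, Epsilon 2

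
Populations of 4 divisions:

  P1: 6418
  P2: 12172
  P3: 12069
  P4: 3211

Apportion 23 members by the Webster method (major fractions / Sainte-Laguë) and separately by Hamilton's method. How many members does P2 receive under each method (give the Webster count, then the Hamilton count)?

Webster: P1 4, P2 9, P3 8, P4 2.
Hamilton: P1 5, P2 8, P3 8, P4 2.
P2 gets 9 under Webster and 8 under Hamilton.

9 and 8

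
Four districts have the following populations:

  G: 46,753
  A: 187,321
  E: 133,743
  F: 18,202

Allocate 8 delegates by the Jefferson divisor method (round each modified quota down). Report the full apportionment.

Standard divisor 386019/8 ≈ 48252.375; standard quotas: G 0.969, A 3.882, E 2.772, F 0.377.
Rounding down gives 0, 3, 2, 0 = 5 seats, so the divisor must be adjusted.
With modified divisor 41000: modified quotas G 1.140, A 4.569, E 3.262, F 0.444.
Rounding down: G 1, A 4, E 3, F 0 (total 8).

G=1, A=4, E=3, F=0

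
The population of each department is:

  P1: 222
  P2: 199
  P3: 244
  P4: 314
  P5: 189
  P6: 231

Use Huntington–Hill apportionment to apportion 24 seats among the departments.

P1=4; P2=4; P3=4; P4=5; P5=3; P6=4

With divisor 57.4: modified quotas P1 3.868, P2 3.467, P3 4.251, P4 5.470, P5 3.293, P6 4.024.
Geometric-mean thresholds: P1 √(3·4)=3.464, P2 √(3·4)=3.464, P3 √(4·5)=4.472, P4 √(5·6)=5.477, P5 √(3·4)=3.464, P6 √(4·5)=4.472.
Each quota rounded against its threshold gives P1 4, P2 4, P3 4, P4 5, P5 3, P6 4 (total 24).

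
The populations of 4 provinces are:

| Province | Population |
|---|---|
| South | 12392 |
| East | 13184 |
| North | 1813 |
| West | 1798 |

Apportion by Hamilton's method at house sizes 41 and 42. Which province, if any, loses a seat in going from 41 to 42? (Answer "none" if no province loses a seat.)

At 41 seats: South 17, East 18, North 3, West 3.
At 42 seats: South 18, East 19, North 3, West 2.
West drops from 3 to 2.

West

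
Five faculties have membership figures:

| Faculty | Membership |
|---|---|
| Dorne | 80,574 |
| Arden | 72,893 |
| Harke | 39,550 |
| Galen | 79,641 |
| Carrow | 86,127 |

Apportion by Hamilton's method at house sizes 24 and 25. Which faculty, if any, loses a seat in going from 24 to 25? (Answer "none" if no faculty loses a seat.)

none

At 24 seats: Dorne 5, Arden 5, Harke 3, Galen 5, Carrow 6.
At 25 seats: Dorne 6, Arden 5, Harke 3, Galen 5, Carrow 6.
No faculty's allocation decreased.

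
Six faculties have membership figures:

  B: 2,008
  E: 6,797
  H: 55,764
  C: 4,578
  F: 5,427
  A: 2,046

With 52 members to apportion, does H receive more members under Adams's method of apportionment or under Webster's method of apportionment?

Adams: B 2, E 5, H 36, C 3, F 4, A 2.
Webster: B 1, E 5, H 38, C 3, F 4, A 1.
H gets 36 under Adams and 38 under Webster.

Webster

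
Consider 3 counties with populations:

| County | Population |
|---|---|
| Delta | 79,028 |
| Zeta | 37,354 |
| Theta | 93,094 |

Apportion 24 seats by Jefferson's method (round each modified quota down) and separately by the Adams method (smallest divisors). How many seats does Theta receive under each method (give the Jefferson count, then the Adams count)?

Jefferson: Delta 9, Zeta 4, Theta 11.
Adams: Delta 9, Zeta 5, Theta 10.
Theta gets 11 under Jefferson and 10 under Adams.

11 and 10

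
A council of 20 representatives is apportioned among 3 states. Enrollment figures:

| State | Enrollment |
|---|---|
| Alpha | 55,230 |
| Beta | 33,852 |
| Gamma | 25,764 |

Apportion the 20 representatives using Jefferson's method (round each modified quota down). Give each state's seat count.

Standard divisor 114846/20 ≈ 5742.3; standard quotas: Alpha 9.618, Beta 5.895, Gamma 4.487.
Rounding down gives 9, 5, 4 = 18 seats, so the divisor must be adjusted.
With modified divisor 5300: modified quotas Alpha 10.421, Beta 6.387, Gamma 4.861.
Rounding down: Alpha 10, Beta 6, Gamma 4 (total 20).

Alpha=10; Beta=6; Gamma=4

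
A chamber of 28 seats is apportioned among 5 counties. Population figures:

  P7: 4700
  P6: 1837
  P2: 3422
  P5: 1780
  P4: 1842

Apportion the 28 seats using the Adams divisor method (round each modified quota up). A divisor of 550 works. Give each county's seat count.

P7 9; P6 4; P2 7; P5 4; P4 4

With modified divisor 550: modified quotas P7 8.545, P6 3.340, P2 6.222, P5 3.236, P4 3.349.
Rounding up: P7 9, P6 4, P2 7, P5 4, P4 4 (total 28).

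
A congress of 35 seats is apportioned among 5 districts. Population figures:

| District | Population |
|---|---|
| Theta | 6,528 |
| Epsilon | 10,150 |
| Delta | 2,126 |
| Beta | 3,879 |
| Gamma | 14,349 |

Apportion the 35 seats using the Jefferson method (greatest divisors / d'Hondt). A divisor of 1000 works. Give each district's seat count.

Theta: 6, Epsilon: 10, Delta: 2, Beta: 3, Gamma: 14

With modified divisor 1000: modified quotas Theta 6.528, Epsilon 10.150, Delta 2.126, Beta 3.879, Gamma 14.349.
Rounding down: Theta 6, Epsilon 10, Delta 2, Beta 3, Gamma 14 (total 35).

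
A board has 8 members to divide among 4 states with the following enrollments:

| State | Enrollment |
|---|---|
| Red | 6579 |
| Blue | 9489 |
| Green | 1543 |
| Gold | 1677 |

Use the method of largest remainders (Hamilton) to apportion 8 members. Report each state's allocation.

Red: 3; Blue: 4; Green: 0; Gold: 1

The standard divisor is 19288/8 = 2411.
Standard quotas: Red 2.7287, Blue 3.9357, Green 0.6400, Gold 0.6956.
Lower quotas: Red 2, Blue 3, Green 0, Gold 0 (sum 5, leaving 3 seats).
Remainders in descending order: Blue 0.9357, Red 0.7287, Gold 0.6956, Green 0.6400.
The surplus seats go to Blue, Red, Gold.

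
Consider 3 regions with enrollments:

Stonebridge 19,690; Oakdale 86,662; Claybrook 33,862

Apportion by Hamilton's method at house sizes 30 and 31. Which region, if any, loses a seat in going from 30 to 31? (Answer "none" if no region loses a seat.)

At 30 seats: Stonebridge 4, Oakdale 19, Claybrook 7.
At 31 seats: Stonebridge 4, Oakdale 19, Claybrook 8.
No region's allocation decreased.

none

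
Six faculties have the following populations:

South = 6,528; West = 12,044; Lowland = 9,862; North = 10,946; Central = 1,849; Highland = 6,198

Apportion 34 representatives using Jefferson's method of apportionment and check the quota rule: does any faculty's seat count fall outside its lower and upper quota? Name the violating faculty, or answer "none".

Standard quotas: South 4.680, West 8.634, Lowland 7.070, North 7.847, Central 1.326, Highland 4.443.
Jefferson allocation: South 5, West 9, Lowland 7, North 8, Central 1, Highland 4.
Every allocation lies between the lower and upper quota.

none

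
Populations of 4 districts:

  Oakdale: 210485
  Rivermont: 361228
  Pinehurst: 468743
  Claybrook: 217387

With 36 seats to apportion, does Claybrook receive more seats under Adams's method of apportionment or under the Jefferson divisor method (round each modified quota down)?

Adams: Oakdale 6, Rivermont 10, Pinehurst 13, Claybrook 7.
Jefferson: Oakdale 6, Rivermont 10, Pinehurst 14, Claybrook 6.
Claybrook gets 7 under Adams and 6 under Jefferson.

Adams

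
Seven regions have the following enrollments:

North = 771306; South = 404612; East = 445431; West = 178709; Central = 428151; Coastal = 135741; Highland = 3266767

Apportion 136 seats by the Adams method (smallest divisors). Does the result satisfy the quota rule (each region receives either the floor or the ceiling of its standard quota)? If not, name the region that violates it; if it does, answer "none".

Highland

Standard quotas: North 18.630, South 9.773, East 10.759, West 4.316, Central 10.341, Coastal 3.279, Highland 78.903.
Adams allocation: North 19, South 10, East 11, West 5, Central 10, Coastal 4, Highland 77.
Highland has quota 78.903 (lower 78, upper 79) but receives 77 — outside the quota interval.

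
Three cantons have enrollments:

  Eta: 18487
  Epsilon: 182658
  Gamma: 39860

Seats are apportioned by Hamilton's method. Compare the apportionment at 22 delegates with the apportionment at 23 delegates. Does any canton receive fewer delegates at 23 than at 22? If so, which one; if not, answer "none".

none

At 22 seats: Eta 2, Epsilon 17, Gamma 3.
At 23 seats: Eta 2, Epsilon 17, Gamma 4.
No canton's allocation decreased.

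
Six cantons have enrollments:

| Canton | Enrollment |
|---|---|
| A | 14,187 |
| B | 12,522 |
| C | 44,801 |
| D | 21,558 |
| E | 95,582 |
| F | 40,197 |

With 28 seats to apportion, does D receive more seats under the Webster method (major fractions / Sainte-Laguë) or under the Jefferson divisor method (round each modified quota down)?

Webster

Webster: A 2, B 2, C 5, D 3, E 11, F 5.
Jefferson: A 1, B 1, C 6, D 2, E 13, F 5.
D gets 3 under Webster and 2 under Jefferson.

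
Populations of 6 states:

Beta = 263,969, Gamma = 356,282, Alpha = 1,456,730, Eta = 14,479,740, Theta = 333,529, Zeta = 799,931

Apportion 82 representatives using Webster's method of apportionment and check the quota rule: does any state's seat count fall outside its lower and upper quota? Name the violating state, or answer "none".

Standard quotas: Beta 1.224, Gamma 1.651, Alpha 6.752, Eta 67.119, Theta 1.546, Zeta 3.708.
Webster allocation: Beta 1, Gamma 2, Alpha 7, Eta 66, Theta 2, Zeta 4.
Eta has quota 67.119 (lower 67, upper 68) but receives 66 — outside the quota interval.

Eta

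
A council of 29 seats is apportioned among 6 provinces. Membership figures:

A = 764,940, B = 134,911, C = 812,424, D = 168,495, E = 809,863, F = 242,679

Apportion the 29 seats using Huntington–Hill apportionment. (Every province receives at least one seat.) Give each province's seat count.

A=8, B=1, C=8, D=2, E=8, F=2

With divisor 100646: modified quotas A 7.600, B 1.340, C 8.072, D 1.674, E 8.047, F 2.411.
Geometric-mean thresholds: A √(7·8)=7.483, B √(1·2)=1.414, C √(8·9)=8.485, D √(1·2)=1.414, E √(8·9)=8.485, F √(2·3)=2.449.
Each quota rounded against its threshold gives A 8, B 1, C 8, D 2, E 8, F 2 (total 29).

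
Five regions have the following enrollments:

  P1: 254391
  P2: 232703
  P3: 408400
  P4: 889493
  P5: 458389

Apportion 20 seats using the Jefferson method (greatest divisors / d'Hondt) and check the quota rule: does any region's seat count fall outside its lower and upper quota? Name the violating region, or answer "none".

Standard quotas: P1 2.268, P2 2.075, P3 3.641, P4 7.930, P5 4.087.
Jefferson allocation: P1 2, P2 2, P3 4, P4 8, P5 4.
Every allocation lies between the lower and upper quota.

none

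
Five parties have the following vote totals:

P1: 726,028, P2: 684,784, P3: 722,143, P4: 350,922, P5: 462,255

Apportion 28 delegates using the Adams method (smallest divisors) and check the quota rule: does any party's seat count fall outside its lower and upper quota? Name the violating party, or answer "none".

Standard quotas: P1 6.900, P2 6.508, P3 6.863, P4 3.335, P5 4.393.
Adams allocation: P1 7, P2 6, P3 7, P4 4, P5 4.
Every allocation lies between the lower and upper quota.

none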